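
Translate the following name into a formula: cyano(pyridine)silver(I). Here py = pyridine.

[Ag(CN)(py)]

Ligands: 1 pyridine (py, neutral), 1 cyano (CN, -1). Ligand charge sum = -1.
With Ag in oxidation state +1, the complex ion is [Ag...].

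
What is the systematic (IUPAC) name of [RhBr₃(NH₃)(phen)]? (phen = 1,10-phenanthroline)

There is no counter-ion, so the complex is neutral overall.
Ligand charges: 1×ammine (neutral), 1×1,10-phenanthroline (neutral), 3×bromo (-1 each); total -3. So Rh + (-3) = 0, giving Rh = +3.
Ligands are named alphabetically: ammine before bromo before phenanthroline.

amminetribromo(1,10-phenanthroline)rhodium(III)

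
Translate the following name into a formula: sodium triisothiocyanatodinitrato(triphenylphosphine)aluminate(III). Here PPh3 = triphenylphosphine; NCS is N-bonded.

Na2[Al(NCS)3(NO3)2(PPh3)]

Ligands: 1 triphenylphosphine (PPh3, neutral), 3 isothiocyanato (NCS, -1), 2 nitrato (NO3, -1). Ligand charge sum = -5.
With Al in oxidation state +3, the complex ion is [Al...]^2−.
Charge balance with sodium (+1) requires 1 complex ion per 2 sodium.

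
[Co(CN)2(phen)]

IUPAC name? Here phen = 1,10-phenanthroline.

There is no counter-ion, so the complex is neutral overall.
Ligand charges: 2×cyano (-1 each), 1×1,10-phenanthroline (neutral); total -2. So Co + (-2) = 0, giving Co = +2.
Ligands are named alphabetically: cyano before phenanthroline.

dicyano(1,10-phenanthroline)cobalt(II)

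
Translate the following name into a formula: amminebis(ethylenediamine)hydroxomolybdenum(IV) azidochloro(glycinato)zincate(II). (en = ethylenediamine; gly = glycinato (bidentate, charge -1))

Cation [Mo…]: ligand charges -1, Mo(IV) ⇒ ion charge 3+.
Anion [Zn…]: ligand charges -3, Zn(II) ⇒ ion charge 1−.

[Mo(en)2(NH3)(OH)][ZnCl(gly)(N3)]3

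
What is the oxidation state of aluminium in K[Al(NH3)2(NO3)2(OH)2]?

+3

1 potassium outside the brackets (+1 each) → the complex ion is 1−.
Ligand charges: 2×NO3 = -2; 2×NH3 neutral; 2×OH = -2; sum -4.
Al + (-4) = 1− ⇒ Al is +3.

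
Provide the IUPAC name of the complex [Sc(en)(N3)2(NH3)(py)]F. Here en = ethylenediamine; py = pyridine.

amminediazido(ethylenediamine)(pyridine)scandium(III) fluoride

The 1 fluoride counter-ion carries a total charge of -1, so each complex ion is 1+.
Ligand charges: 1×ethylenediamine (neutral), 1×ammine (neutral), 1×pyridine (neutral), 2×azido (-1 each); total -2. So Sc + (-2) = 1+, giving Sc = +3.
Ligands are named alphabetically: ammine before azido before ethylenediamine before pyridine.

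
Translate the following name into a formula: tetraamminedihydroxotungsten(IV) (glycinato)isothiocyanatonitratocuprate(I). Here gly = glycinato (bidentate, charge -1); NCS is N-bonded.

Cation [W…]: ligand charges -2, W(IV) ⇒ ion charge 2+.
Anion [Cu…]: ligand charges -3, Cu(I) ⇒ ion charge 2−.

[W(NH3)4(OH)2][Cu(gly)(NCS)(NO3)]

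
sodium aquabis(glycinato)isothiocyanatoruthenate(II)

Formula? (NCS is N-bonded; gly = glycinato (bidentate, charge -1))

Ligands: 1 isothiocyanato (NCS, -1), 2 glycinato (gly, -1), 1 aqua (H2O, neutral). Ligand charge sum = -3.
Charge balance with sodium (+1) requires 1 complex ion per 1 sodium.

Na[Ru(gly)2(H2O)(NCS)]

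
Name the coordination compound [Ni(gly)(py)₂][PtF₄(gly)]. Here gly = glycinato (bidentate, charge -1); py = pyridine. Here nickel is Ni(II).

Both ions are complex: the cation is named first with the plain metal name, the anion second with the -ate form; each ion's ligands are alphabetised independently.
Ni is given as +2; the cation's ligand charges sum to -1, so the complex cation is 1+.
A 1:1 salt means the anion carries the equal and opposite charge, 1−.
Anion: ligand charges sum to -5; for the ion to be 1−, Pt = +4.

(glycinato)bis(pyridine)nickel(II) tetrafluoro(glycinato)platinate(IV)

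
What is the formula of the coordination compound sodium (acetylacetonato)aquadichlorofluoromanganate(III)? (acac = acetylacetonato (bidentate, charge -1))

Ligands: 1 aqua (H2O, neutral), 1 fluoro (F, -1), 1 acetylacetonato (acac, -1), 2 chloro (Cl, -1). Ligand charge sum = -4.
With Mn in oxidation state +3, the complex ion is [Mn...]^1−.
Charge balance with sodium (+1) requires 1 complex ion per 1 sodium.

Na[Mn(acac)Cl2F(H2O)]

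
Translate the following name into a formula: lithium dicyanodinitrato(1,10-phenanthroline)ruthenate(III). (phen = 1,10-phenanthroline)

Li[Ru(CN)2(NO3)2(phen)]

Ligands: 1 1,10-phenanthroline (phen, neutral), 2 nitrato (NO3, -1), 2 cyano (CN, -1). Ligand charge sum = -4.
With Ru in oxidation state +3, the complex ion is [Ru...]^1−.
Charge balance with lithium (+1) requires 1 complex ion per 1 lithium.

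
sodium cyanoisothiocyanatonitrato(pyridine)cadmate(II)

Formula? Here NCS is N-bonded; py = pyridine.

Ligands: 1 cyano (CN, -1), 1 isothiocyanato (NCS, -1), 1 nitrato (NO3, -1), 1 pyridine (py, neutral). Ligand charge sum = -3.
With Cd in oxidation state +2, the complex ion is [Cd...]^1−.
Charge balance with sodium (+1) requires 1 complex ion per 1 sodium.

Na[Cd(CN)(NCS)(NO3)(py)]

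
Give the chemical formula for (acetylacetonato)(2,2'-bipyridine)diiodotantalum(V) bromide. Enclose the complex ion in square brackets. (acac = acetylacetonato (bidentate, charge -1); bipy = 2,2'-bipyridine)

Ligands: 1 acetylacetonato (acac, -1), 2 iodo (I, -1), 1 2,2'-bipyridine (bipy, neutral). Ligand charge sum = -3.
With Ta in oxidation state +5, the complex ion is [Ta...]^2+.
Charge balance with bromide (-1) requires 1 complex ion per 2 bromide.

[Ta(acac)(bipy)I2]Br2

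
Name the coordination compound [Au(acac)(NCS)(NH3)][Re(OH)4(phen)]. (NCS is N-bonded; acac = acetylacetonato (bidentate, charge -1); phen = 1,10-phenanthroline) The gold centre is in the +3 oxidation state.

(acetylacetonato)ammineisothiocyanatogold(III) tetrahydroxo(1,10-phenanthroline)rhenate(III)

Au is given as +3; the cation's ligand charges sum to -2, so the complex cation is 1+.
A 1:1 salt means the anion carries the equal and opposite charge, 1−.
Anion: ligand charges sum to -4; for the ion to be 1−, Re = +3.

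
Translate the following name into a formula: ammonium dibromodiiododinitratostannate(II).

(NH4)4[SnBr2I2(NO3)2]

Ligands: 2 bromo (Br, -1), 2 iodo (I, -1), 2 nitrato (NO3, -1). Ligand charge sum = -6.
With Sn in oxidation state +2, the complex ion is [Sn...]^4−.
Charge balance with ammonium (+1) requires 1 complex ion per 4 ammonium.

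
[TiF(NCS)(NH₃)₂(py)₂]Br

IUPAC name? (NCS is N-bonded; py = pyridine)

The 1 bromide counter-ion carries a total charge of -1, so each complex ion is 1+.
Ligand charges: 1×fluoro (-1 each), 1×isothiocyanato (-1 each), 2×pyridine (neutral), 2×ammine (neutral); total -2. So Ti + (-2) = 1+, giving Ti = +3.
Ligands are named alphabetically: ammine before fluoro before isothiocyanato before pyridine.

diamminefluoroisothiocyanatobis(pyridine)titanium(III) bromide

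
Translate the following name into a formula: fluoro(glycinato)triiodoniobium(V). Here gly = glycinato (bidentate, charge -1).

[NbF(gly)I3]

Ligands: 1 fluoro (F, -1), 3 iodo (I, -1), 1 glycinato (gly, -1). Ligand charge sum = -5.
With Nb in oxidation state +5, the complex ion is [Nb...].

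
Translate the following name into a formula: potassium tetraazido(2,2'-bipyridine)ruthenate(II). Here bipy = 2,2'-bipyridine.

Ligands: 4 azido (N3, -1), 1 2,2'-bipyridine (bipy, neutral). Ligand charge sum = -4.
Charge balance with potassium (+1) requires 1 complex ion per 2 potassium.

K2[Ru(bipy)(N3)4]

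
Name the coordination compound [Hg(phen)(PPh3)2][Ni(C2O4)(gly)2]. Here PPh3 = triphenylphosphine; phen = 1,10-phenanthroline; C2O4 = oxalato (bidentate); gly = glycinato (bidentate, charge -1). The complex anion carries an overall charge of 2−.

(1,10-phenanthroline)bis(triphenylphosphine)mercury(II) bis(glycinato)oxalatonickelate(II)

Both ions are complex: the cation is named first with the plain metal name, the anion second with the -ate form; each ion's ligands are alphabetised independently.
The complex anion is given as 2−; its ligand charges sum to -4, so Ni = +2.
A 1:1 salt means the cation carries the equal and opposite charge, 2+.
Cation: ligand charges sum to 0; for the ion to be 2+, Hg = +2.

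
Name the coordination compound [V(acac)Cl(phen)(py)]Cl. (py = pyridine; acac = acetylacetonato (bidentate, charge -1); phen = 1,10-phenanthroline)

(acetylacetonato)chloro(1,10-phenanthroline)(pyridine)vanadium(III) chloride

The 1 chloride counter-ion carries a total charge of -1, so each complex ion is 1+.
Ligand charges: 1×pyridine (neutral), 1×acetylacetonato (-1 each), 1×1,10-phenanthroline (neutral), 1×chloro (-1 each); total -2. So V + (-2) = 1+, giving V = +3.
Ligands are named alphabetically: acetylacetonato before chloro before phenanthroline before pyridine.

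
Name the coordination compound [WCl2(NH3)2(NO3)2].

There is no counter-ion, so the complex is neutral overall.
Ligand charges: 2×chloro (-1 each), 2×nitrato (-1 each), 2×ammine (neutral); total -4. So W + (-4) = 0, giving W = +4.
Ligands are named alphabetically: ammine before chloro before nitrato.

diamminedichlorodinitratotungsten(IV)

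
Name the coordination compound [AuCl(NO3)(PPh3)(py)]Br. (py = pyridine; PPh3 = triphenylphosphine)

The 1 bromide counter-ion carries a total charge of -1, so each complex ion is 1+.
Ligand charges: 1×pyridine (neutral), 1×chloro (-1 each), 1×nitrato (-1 each), 1×triphenylphosphine (neutral); total -2. So Au + (-2) = 1+, giving Au = +3.
Ligands are named alphabetically: chloro before nitrato before pyridine before triphenylphosphine.

chloronitrato(pyridine)(triphenylphosphine)gold(III) bromide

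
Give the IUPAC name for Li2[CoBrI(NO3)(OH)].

The 2 lithium counter-ions carry a total charge of +2, so each complex ion is 2−.
Ligand charges: 1×bromo (-1 each), 1×hydroxo (-1 each), 1×iodo (-1 each), 1×nitrato (-1 each); total -4. So Co + (-4) = 2−, giving Co = +2.
The complex ion is anionic, so cobalt takes the -ate form cobaltate(II).

lithium bromohydroxoiodonitratocobaltate(II)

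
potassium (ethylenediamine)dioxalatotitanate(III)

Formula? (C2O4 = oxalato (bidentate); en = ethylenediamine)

Ligands: 2 oxalato (C2O4, -2), 1 ethylenediamine (en, neutral). Ligand charge sum = -4.
Charge balance with potassium (+1) requires 1 complex ion per 1 potassium.

K[Ti(C2O4)2(en)]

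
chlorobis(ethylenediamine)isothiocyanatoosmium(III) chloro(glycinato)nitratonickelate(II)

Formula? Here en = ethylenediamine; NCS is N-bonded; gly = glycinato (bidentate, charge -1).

[OsCl(en)2(NCS)][NiCl(gly)(NO3)]

Cation [Os…]: ligand charges -2, Os(III) ⇒ ion charge 1+.
Anion [Ni…]: ligand charges -3, Ni(II) ⇒ ion charge 1−.
One 1+ cation balances one 1− anion.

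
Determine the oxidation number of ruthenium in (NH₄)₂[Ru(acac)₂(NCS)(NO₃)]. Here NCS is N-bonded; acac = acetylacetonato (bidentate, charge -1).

2 ammonium outside the brackets (+1 each) → the complex ion is 2−.
Ligand charges: 1×NO3 = -1; 1×NCS = -1; 2×acac = -2; sum -4.
Ru + (-4) = 2− ⇒ Ru is +2.

+2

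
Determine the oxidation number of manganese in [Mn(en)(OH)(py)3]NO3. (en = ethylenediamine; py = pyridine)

1 nitrate outside the brackets (-1 each) → the complex ion is 1+.
Ligand charges: 1×en neutral; 1×OH = -1; 3×py neutral; sum -1.
Mn + (-1) = 1+ ⇒ Mn is +2.

+2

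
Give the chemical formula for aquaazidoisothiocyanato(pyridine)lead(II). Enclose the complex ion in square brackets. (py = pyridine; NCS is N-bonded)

[Pb(H2O)(N3)(NCS)(py)]

Ligands: 1 pyridine (py, neutral), 1 azido (N3, -1), 1 aqua (H2O, neutral), 1 isothiocyanato (NCS, -1). Ligand charge sum = -2.
With Pb in oxidation state +2, the complex ion is [Pb...].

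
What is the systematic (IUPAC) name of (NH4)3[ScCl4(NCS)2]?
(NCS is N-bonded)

The 3 ammonium counter-ions carry a total charge of +3, so each complex ion is 3−.
Ligand charges: 2×isothiocyanato (-1 each), 4×chloro (-1 each); total -6. So Sc + (-6) = 3−, giving Sc = +3.
Ligands are named alphabetically: chloro before isothiocyanato.
The complex ion is anionic, so scandium takes the -ate form scandate(III).

ammonium tetrachlorodiisothiocyanatoscandate(III)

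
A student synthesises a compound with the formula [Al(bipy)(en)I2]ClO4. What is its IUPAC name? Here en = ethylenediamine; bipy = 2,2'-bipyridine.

The 1 perchlorate counter-ion carries a total charge of -1, so each complex ion is 1+.
Ligand charges: 1×ethylenediamine (neutral), 2×iodo (-1 each), 1×2,2'-bipyridine (neutral); total -2. So Al + (-2) = 1+, giving Al = +3.
Ligands are named alphabetically: bipyridine before ethylenediamine before iodo.

(2,2'-bipyridine)(ethylenediamine)diiodoaluminium(III) perchlorate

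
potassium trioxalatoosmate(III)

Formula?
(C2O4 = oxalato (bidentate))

K3[Os(C2O4)3]

Ligands: 3 oxalato (C2O4, -2). Ligand charge sum = -6.
With Os in oxidation state +3, the complex ion is [Os...]^3−.
Charge balance with potassium (+1) requires 1 complex ion per 3 potassium.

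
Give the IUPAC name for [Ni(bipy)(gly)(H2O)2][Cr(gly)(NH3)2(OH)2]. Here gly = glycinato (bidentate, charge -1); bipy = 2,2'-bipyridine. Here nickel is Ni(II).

Both ions are complex: the cation is named first with the plain metal name, the anion second with the -ate form; each ion's ligands are alphabetised independently.
Ni is given as +2; the cation's ligand charges sum to -1, so the complex cation is 1+.
A 1:1 salt means the anion carries the equal and opposite charge, 1−.
Anion: ligand charges sum to -3; for the ion to be 1−, Cr = +2.

diaqua(2,2'-bipyridine)(glycinato)nickel(II) diammine(glycinato)dihydroxochromate(II)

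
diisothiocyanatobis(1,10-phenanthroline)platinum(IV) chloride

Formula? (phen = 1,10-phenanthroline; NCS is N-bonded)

[Pt(NCS)2(phen)2]Cl2

Ligands: 2 1,10-phenanthroline (phen, neutral), 2 isothiocyanato (NCS, -1). Ligand charge sum = -2.
With Pt in oxidation state +4, the complex ion is [Pt...]^2+.
Charge balance with chloride (-1) requires 1 complex ion per 2 chloride.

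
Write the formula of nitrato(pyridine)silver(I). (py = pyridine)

[Ag(NO3)(py)]

Ligands: 1 pyridine (py, neutral), 1 nitrato (NO3, -1). Ligand charge sum = -1.
With Ag in oxidation state +1, the complex ion is [Ag...].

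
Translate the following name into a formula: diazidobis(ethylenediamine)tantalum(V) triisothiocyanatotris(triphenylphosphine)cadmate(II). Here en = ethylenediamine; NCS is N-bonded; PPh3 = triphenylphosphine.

[Ta(en)2(N3)2][Cd(NCS)3(PPh3)3]3

Cation [Ta…]: ligand charges -2, Ta(V) ⇒ ion charge 3+.
Anion [Cd…]: ligand charges -3, Cd(II) ⇒ ion charge 1−.
One 3+ cation requires 3 of the 1− anion.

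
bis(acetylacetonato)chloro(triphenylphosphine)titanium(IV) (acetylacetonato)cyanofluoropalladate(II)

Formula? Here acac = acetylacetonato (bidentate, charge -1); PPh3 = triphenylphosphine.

Cation [Ti…]: ligand charges -3, Ti(IV) ⇒ ion charge 1+.
Anion [Pd…]: ligand charges -3, Pd(II) ⇒ ion charge 1−.

[Ti(acac)2Cl(PPh3)][Pd(acac)(CN)F]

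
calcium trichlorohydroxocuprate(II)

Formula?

Ca[CuCl3(OH)]

Ligands: 3 chloro (Cl, -1), 1 hydroxo (OH, -1). Ligand charge sum = -4.
Charge balance with calcium (+2) requires 1 complex ion per 1 calcium.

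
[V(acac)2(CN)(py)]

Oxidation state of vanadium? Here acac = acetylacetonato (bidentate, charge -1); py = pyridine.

+3

No counter-ion: the bracketed complex is neutral.
Ligand charges: 2×acac = -2; 1×CN = -1; 1×py neutral; sum -3.
V + (-3) = 0 ⇒ V is +3.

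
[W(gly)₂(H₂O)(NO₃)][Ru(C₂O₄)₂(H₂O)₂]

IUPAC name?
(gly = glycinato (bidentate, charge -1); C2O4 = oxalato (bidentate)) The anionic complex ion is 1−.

aquabis(glycinato)nitratotungsten(IV) diaquadioxalatoruthenate(III)

The complex anion is given as 1−; its ligand charges sum to -4, so Ru = +3.
A 1:1 salt means the cation carries the equal and opposite charge, 1+.
Cation: ligand charges sum to -3; for the ion to be 1+, W = +4.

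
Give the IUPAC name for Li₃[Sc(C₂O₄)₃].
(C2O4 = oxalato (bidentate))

The 3 lithium counter-ions carry a total charge of +3, so each complex ion is 3−.
Ligand charges: 3×oxalato (-2 each); total -6. So Sc + (-6) = 3−, giving Sc = +3.
The complex ion is anionic, so scandium takes the -ate form scandate(III).

lithium trioxalatoscandate(III)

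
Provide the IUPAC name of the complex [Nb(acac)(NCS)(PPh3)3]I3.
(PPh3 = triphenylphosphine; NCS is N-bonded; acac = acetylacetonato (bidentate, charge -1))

(acetylacetonato)isothiocyanatotris(triphenylphosphine)niobium(V) iodide

The 3 iodide counter-ions carry a total charge of -3, so each complex ion is 3+.
Ligand charges: 3×triphenylphosphine (neutral), 1×isothiocyanato (-1 each), 1×acetylacetonato (-1 each); total -2. So Nb + (-2) = 3+, giving Nb = +5.
Ligands are named alphabetically: acetylacetonato before isothiocyanato before triphenylphosphine.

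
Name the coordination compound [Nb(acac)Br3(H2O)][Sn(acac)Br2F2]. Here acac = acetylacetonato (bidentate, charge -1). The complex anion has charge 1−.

(acetylacetonato)aquatribromoniobium(V) (acetylacetonato)dibromodifluorostannate(IV)

The complex anion is given as 1−; its ligand charges sum to -5, so Sn = +4.
A 1:1 salt means the cation carries the equal and opposite charge, 1+.
Cation: ligand charges sum to -4; for the ion to be 1+, Nb = +5.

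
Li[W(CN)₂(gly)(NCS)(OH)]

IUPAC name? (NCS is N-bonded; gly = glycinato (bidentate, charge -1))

lithium dicyano(glycinato)hydroxoisothiocyanatotungstate(IV)

The 1 lithium counter-ion carries a total charge of +1, so each complex ion is 1−.
Ligand charges: 2×cyano (-1 each), 1×isothiocyanato (-1 each), 1×glycinato (-1 each), 1×hydroxo (-1 each); total -5. So W + (-5) = 1−, giving W = +4.
The complex ion is anionic, so tungsten takes the -ate form tungstate(IV).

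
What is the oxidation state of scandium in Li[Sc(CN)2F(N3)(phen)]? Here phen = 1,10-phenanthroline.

1 lithium outside the brackets (+1 each) → the complex ion is 1−.
Ligand charges: 1×phen neutral; 1×N3 = -1; 2×CN = -2; 1×F = -1; sum -4.
Sc + (-4) = 1− ⇒ Sc is +3.

+3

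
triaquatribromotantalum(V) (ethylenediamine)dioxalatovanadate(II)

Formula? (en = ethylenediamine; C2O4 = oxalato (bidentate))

[TaBr3(H2O)3][V(C2O4)2(en)]

Cation [Ta…]: ligand charges -3, Ta(V) ⇒ ion charge 2+.
Anion [V…]: ligand charges -4, V(II) ⇒ ion charge 2−.
One 2+ cation balances one 2− anion.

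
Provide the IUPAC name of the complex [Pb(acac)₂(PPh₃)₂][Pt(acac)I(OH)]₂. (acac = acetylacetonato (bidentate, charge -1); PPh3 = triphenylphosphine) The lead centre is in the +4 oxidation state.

Pb is given as +4; the cation's ligand charges sum to -2, so the complex cation is 2+.
With 2 anions per cation, each anion must be 2/2 = 1−.
Anion: ligand charges sum to -3; for the ion to be 1−, Pt = +2.

bis(acetylacetonato)bis(triphenylphosphine)lead(IV) (acetylacetonato)hydroxoiodoplatinate(II)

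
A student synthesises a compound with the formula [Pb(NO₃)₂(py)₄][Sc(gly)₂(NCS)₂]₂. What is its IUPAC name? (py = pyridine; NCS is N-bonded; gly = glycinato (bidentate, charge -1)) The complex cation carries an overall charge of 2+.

Both ions are complex: the cation is named first with the plain metal name, the anion second with the -ate form; each ion's ligands are alphabetised independently.
The complex cation is given as 2+; its ligand charges sum to -2, so Pb = +4.
With 2 anions per cation, each anion must be 2/2 = 1−.
Anion: ligand charges sum to -4; for the ion to be 1−, Sc = +3.

dinitratotetrakis(pyridine)lead(IV) bis(glycinato)diisothiocyanatoscandate(III)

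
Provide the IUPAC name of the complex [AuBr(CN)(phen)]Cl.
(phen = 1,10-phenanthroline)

bromocyano(1,10-phenanthroline)gold(III) chloride

The 1 chloride counter-ion carries a total charge of -1, so each complex ion is 1+.
Ligand charges: 1×cyano (-1 each), 1×bromo (-1 each), 1×1,10-phenanthroline (neutral); total -2. So Au + (-2) = 1+, giving Au = +3.
Ligands are named alphabetically: bromo before cyano before phenanthroline.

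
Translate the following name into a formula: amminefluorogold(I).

Ligands: 1 ammine (NH3, neutral), 1 fluoro (F, -1). Ligand charge sum = -1.
With Au in oxidation state +1, the complex ion is [Au...].

[AuF(NH3)]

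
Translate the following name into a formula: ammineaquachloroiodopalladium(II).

[PdCl(H2O)I(NH3)]

Ligands: 1 aqua (H2O, neutral), 1 iodo (I, -1), 1 ammine (NH3, neutral), 1 chloro (Cl, -1). Ligand charge sum = -2.
With Pd in oxidation state +2, the complex ion is [Pd...].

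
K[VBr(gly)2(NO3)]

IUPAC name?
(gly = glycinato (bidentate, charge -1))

potassium bromobis(glycinato)nitratovanadate(III)

The 1 potassium counter-ion carries a total charge of +1, so each complex ion is 1−.
Ligand charges: 2×glycinato (-1 each), 1×bromo (-1 each), 1×nitrato (-1 each); total -4. So V + (-4) = 1−, giving V = +3.
The complex ion is anionic, so vanadium takes the -ate form vanadate(III).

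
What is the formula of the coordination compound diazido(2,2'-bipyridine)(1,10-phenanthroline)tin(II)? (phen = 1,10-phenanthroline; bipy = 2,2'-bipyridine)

[Sn(bipy)(N3)2(phen)]

Ligands: 1 1,10-phenanthroline (phen, neutral), 2 azido (N3, -1), 1 2,2'-bipyridine (bipy, neutral). Ligand charge sum = -2.
With Sn in oxidation state +2, the complex ion is [Sn...].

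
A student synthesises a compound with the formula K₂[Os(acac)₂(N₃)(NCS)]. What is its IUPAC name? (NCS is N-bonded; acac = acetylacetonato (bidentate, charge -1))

potassium bis(acetylacetonato)azidoisothiocyanatoosmate(II)

The 2 potassium counter-ions carry a total charge of +2, so each complex ion is 2−.
Ligand charges: 1×azido (-1 each), 1×isothiocyanato (-1 each), 2×acetylacetonato (-1 each); total -4. So Os + (-4) = 2−, giving Os = +2.
The complex ion is anionic, so osmium takes the -ate form osmate(II).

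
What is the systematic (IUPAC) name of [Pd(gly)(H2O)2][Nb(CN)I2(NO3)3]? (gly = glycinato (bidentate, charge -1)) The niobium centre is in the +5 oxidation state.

diaqua(glycinato)palladium(II) cyanodiiodotrinitratoniobate(V)

Nb is given as +5; the anion's ligand charges sum to -6, so the complex anion is 1−.
A 1:1 salt means the cation carries the equal and opposite charge, 1+.
Cation: ligand charges sum to -1; for the ion to be 1+, Pd = +2.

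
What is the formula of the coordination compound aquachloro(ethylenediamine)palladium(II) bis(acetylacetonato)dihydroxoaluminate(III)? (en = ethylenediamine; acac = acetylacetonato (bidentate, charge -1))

[PdCl(en)(H2O)][Al(acac)2(OH)2]

Cation [Pd…]: ligand charges -1, Pd(II) ⇒ ion charge 1+.
Anion [Al…]: ligand charges -4, Al(III) ⇒ ion charge 1−.
One 1+ cation balances one 1− anion.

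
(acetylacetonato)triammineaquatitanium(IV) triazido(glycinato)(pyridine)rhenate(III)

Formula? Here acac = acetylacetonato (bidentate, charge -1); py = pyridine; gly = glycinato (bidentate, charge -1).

Cation [Ti…]: ligand charges -1, Ti(IV) ⇒ ion charge 3+.
Anion [Re…]: ligand charges -4, Re(III) ⇒ ion charge 1−.
One 3+ cation requires 3 of the 1− anion.

[Ti(acac)(H2O)(NH3)3][Re(gly)(N3)3(py)]3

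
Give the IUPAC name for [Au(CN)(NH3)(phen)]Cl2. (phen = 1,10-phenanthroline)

amminecyano(1,10-phenanthroline)gold(III) chloride

The 2 chloride counter-ions carry a total charge of -2, so each complex ion is 2+.
Ligand charges: 1×ammine (neutral), 1×cyano (-1 each), 1×1,10-phenanthroline (neutral); total -1. So Au + (-1) = 2+, giving Au = +3.
Ligands are named alphabetically: ammine before cyano before phenanthroline.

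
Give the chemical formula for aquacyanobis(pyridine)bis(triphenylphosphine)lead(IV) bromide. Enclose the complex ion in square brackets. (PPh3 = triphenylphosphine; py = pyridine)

Ligands: 2 triphenylphosphine (PPh3, neutral), 1 aqua (H2O, neutral), 2 pyridine (py, neutral), 1 cyano (CN, -1). Ligand charge sum = -1.
Charge balance with bromide (-1) requires 1 complex ion per 3 bromide.

[Pb(CN)(H2O)(PPh3)2(py)2]Br3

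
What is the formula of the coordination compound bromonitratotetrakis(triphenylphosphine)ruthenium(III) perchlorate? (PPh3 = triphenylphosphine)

[RuBr(NO3)(PPh3)4]ClO4

Ligands: 4 triphenylphosphine (PPh3, neutral), 1 nitrato (NO3, -1), 1 bromo (Br, -1). Ligand charge sum = -2.
Charge balance with perchlorate (-1) requires 1 complex ion per 1 perchlorate.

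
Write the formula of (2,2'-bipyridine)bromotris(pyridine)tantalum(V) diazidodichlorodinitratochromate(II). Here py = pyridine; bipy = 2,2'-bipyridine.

[Ta(bipy)Br(py)3][CrCl2(N3)2(NO3)2]

Cation [Ta…]: ligand charges -1, Ta(V) ⇒ ion charge 4+.
Anion [Cr…]: ligand charges -6, Cr(II) ⇒ ion charge 4−.
One 4+ cation balances one 4− anion.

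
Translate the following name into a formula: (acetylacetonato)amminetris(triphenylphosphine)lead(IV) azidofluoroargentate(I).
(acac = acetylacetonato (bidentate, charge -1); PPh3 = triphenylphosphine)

Cation [Pb…]: ligand charges -1, Pb(IV) ⇒ ion charge 3+.
Anion [Ag…]: ligand charges -2, Ag(I) ⇒ ion charge 1−.

[Pb(acac)(NH3)(PPh3)3][AgF(N3)]3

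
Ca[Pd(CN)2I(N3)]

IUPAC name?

The 1 calcium counter-ion carries a total charge of +2, so each complex ion is 2−.
Ligand charges: 1×azido (-1 each), 1×iodo (-1 each), 2×cyano (-1 each); total -4. So Pd + (-4) = 2−, giving Pd = +2.
Ligands are named alphabetically: azido before cyano before iodo.
The complex ion is anionic, so palladium takes the -ate form palladate(II).

calcium azidodicyanoiodopalladate(II)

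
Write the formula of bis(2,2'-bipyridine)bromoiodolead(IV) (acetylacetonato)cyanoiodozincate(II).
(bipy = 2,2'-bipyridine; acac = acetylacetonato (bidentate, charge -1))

Cation [Pb…]: ligand charges -2, Pb(IV) ⇒ ion charge 2+.
Anion [Zn…]: ligand charges -3, Zn(II) ⇒ ion charge 1−.
One 2+ cation requires 2 of the 1− anion.

[Pb(bipy)2BrI][Zn(acac)(CN)I]2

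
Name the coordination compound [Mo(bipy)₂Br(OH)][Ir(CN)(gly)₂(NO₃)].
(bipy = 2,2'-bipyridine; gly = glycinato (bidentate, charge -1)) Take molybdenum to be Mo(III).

Both ions are complex: the cation is named first with the plain metal name, the anion second with the -ate form; each ion's ligands are alphabetised independently.
Mo is given as +3; the cation's ligand charges sum to -2, so the complex cation is 1+.
A 1:1 salt means the anion carries the equal and opposite charge, 1−.
Anion: ligand charges sum to -4; for the ion to be 1−, Ir = +3.

bis(2,2'-bipyridine)bromohydroxomolybdenum(III) cyanobis(glycinato)nitratoiridate(III)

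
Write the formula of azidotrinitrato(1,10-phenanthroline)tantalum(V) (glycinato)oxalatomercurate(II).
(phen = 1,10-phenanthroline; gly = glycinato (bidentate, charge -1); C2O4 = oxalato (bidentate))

[Ta(N3)(NO3)3(phen)][Hg(C2O4)(gly)]

Cation [Ta…]: ligand charges -4, Ta(V) ⇒ ion charge 1+.
Anion [Hg…]: ligand charges -3, Hg(II) ⇒ ion charge 1−.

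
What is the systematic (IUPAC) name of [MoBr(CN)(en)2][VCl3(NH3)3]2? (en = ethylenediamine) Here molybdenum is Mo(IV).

Both ions are complex: the cation is named first with the plain metal name, the anion second with the -ate form; each ion's ligands are alphabetised independently.
Mo is given as +4; the cation's ligand charges sum to -2, so the complex cation is 2+.
With 2 anions per cation, each anion must be 2/2 = 1−.
Anion: ligand charges sum to -3; for the ion to be 1−, V = +2.

bromocyanobis(ethylenediamine)molybdenum(IV) triamminetrichlorovanadate(II)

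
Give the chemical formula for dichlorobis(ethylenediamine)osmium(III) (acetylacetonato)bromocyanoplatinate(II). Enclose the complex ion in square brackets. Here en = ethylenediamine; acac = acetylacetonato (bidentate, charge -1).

Cation [Os…]: ligand charges -2, Os(III) ⇒ ion charge 1+.
Anion [Pt…]: ligand charges -3, Pt(II) ⇒ ion charge 1−.

[OsCl2(en)2][Pt(acac)Br(CN)]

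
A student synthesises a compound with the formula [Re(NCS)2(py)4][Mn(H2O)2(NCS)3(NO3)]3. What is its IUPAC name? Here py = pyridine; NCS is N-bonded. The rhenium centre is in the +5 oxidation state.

Both ions are complex: the cation is named first with the plain metal name, the anion second with the -ate form; each ion's ligands are alphabetised independently.
Re is given as +5; the cation's ligand charges sum to -2, so the complex cation is 3+.
With 3 anions per cation, each anion must be 3/3 = 1−.
Anion: ligand charges sum to -4; for the ion to be 1−, Mn = +3.

diisothiocyanatotetrakis(pyridine)rhenium(V) diaquatriisothiocyanatonitratomanganate(III)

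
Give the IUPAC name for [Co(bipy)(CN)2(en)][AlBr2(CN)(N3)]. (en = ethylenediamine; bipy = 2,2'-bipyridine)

(2,2'-bipyridine)dicyano(ethylenediamine)cobalt(III) azidodibromocyanoaluminate(III)

Aluminium is always +3 in its complexes; the anion's ligand charges sum to -4, so the complex anion is 1−.
A 1:1 salt means the cation carries the equal and opposite charge, 1+.
Cation: ligand charges sum to -2; for the ion to be 1+, Co = +3.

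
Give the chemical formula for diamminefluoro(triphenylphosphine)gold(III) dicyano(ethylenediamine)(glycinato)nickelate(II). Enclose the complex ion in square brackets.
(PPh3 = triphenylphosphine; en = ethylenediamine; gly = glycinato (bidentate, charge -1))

Cation [Au…]: ligand charges -1, Au(III) ⇒ ion charge 2+.
Anion [Ni…]: ligand charges -3, Ni(II) ⇒ ion charge 1−.
One 2+ cation requires 2 of the 1− anion.

[AuF(NH3)2(PPh3)][Ni(CN)2(en)(gly)]2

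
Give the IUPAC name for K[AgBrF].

potassium bromofluoroargentate(I)

The 1 potassium counter-ion carries a total charge of +1, so each complex ion is 1−.
Ligand charges: 1×bromo (-1 each), 1×fluoro (-1 each); total -2. So Ag + (-2) = 1−, giving Ag = +1.
Ligands are named alphabetically: bromo before fluoro.
The complex ion is anionic, so silver takes the -ate form argentate(I).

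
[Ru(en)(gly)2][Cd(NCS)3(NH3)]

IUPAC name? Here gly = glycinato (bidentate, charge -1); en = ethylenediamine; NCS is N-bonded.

(ethylenediamine)bis(glycinato)ruthenium(III) amminetriisothiocyanatocadmate(II)

Both ions are complex: the cation is named first with the plain metal name, the anion second with the -ate form; each ion's ligands are alphabetised independently.
Cadmium is always +2 in its complexes; the anion's ligand charges sum to -3, so the complex anion is 1−.
A 1:1 salt means the cation carries the equal and opposite charge, 1+.
Cation: ligand charges sum to -2; for the ion to be 1+, Ru = +3.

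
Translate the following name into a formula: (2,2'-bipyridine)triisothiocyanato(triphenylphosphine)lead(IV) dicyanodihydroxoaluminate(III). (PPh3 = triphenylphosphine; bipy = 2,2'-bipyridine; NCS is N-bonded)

Cation [Pb…]: ligand charges -3, Pb(IV) ⇒ ion charge 1+.
Anion [Al…]: ligand charges -4, Al(III) ⇒ ion charge 1−.
One 1+ cation balances one 1− anion.

[Pb(bipy)(NCS)3(PPh3)][Al(CN)2(OH)2]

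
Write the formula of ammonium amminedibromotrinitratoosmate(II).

Ligands: 3 nitrato (NO3, -1), 1 ammine (NH3, neutral), 2 bromo (Br, -1). Ligand charge sum = -5.
With Os in oxidation state +2, the complex ion is [Os...]^3−.
Charge balance with ammonium (+1) requires 1 complex ion per 3 ammonium.

(NH4)3[OsBr2(NH3)(NO3)3]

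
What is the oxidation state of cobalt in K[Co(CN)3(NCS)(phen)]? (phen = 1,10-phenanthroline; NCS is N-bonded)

1 potassium outside the brackets (+1 each) → the complex ion is 1−.
Ligand charges: 3×CN = -3; 1×phen neutral; 1×NCS = -1; sum -4.
Co + (-4) = 1− ⇒ Co is +3.

+3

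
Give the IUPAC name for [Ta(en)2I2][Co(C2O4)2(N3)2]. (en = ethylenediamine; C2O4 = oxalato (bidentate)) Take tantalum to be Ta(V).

Ta is given as +5; the cation's ligand charges sum to -2, so the complex cation is 3+.
A 1:1 salt means the anion carries the equal and opposite charge, 3−.
Anion: ligand charges sum to -6; for the ion to be 3−, Co = +3.

bis(ethylenediamine)diiodotantalum(V) diazidodioxalatocobaltate(III)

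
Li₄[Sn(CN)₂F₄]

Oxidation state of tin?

+2

4 lithium outside the brackets (+1 each) → the complex ion is 4−.
Ligand charges: 2×CN = -2; 4×F = -4; sum -6.
Sn + (-6) = 4− ⇒ Sn is +2.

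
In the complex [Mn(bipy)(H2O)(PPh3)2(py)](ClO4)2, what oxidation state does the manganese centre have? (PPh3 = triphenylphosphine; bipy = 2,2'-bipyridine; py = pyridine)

2 perchlorate outside the brackets (-1 each) → the complex ion is 2+.
Ligand charges: 1×H2O neutral; 2×PPh3 neutral; 1×bipy neutral; 1×py neutral; sum 0.
Mn + (0) = 2+ ⇒ Mn is +2.

+2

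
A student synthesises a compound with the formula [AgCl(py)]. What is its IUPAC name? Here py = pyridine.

chloro(pyridine)silver(I)

There is no counter-ion, so the complex is neutral overall.
Ligand charges: 1×pyridine (neutral), 1×chloro (-1 each); total -1. So Ag + (-1) = 0, giving Ag = +1.
Ligands are named alphabetically: chloro before pyridine.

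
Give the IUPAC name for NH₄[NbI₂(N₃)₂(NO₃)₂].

The 1 ammonium counter-ion carries a total charge of +1, so each complex ion is 1−.
Ligand charges: 2×azido (-1 each), 2×iodo (-1 each), 2×nitrato (-1 each); total -6. So Nb + (-6) = 1−, giving Nb = +5.
The complex ion is anionic, so niobium takes the -ate form niobate(V).

ammonium diazidodiiododinitratoniobate(V)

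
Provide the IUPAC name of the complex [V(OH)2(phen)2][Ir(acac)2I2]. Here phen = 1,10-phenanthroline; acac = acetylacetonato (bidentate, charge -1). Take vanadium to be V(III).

dihydroxobis(1,10-phenanthroline)vanadium(III) bis(acetylacetonato)diiodoiridate(III)

Both ions are complex: the cation is named first with the plain metal name, the anion second with the -ate form; each ion's ligands are alphabetised independently.
V is given as +3; the cation's ligand charges sum to -2, so the complex cation is 1+.
A 1:1 salt means the anion carries the equal and opposite charge, 1−.
Anion: ligand charges sum to -4; for the ion to be 1−, Ir = +3.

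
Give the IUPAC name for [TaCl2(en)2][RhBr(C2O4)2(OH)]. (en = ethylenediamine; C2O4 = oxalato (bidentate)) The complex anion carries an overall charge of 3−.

dichlorobis(ethylenediamine)tantalum(V) bromohydroxodioxalatorhodate(III)

Both ions are complex: the cation is named first with the plain metal name, the anion second with the -ate form; each ion's ligands are alphabetised independently.
The complex anion is given as 3−; its ligand charges sum to -6, so Rh = +3.
A 1:1 salt means the cation carries the equal and opposite charge, 3+.
Cation: ligand charges sum to -2; for the ion to be 3+, Ta = +5.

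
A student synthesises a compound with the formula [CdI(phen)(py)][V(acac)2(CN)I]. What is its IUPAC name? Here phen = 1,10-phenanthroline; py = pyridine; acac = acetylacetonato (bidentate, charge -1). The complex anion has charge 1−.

iodo(1,10-phenanthroline)(pyridine)cadmium(II) bis(acetylacetonato)cyanoiodovanadate(III)

Both ions are complex: the cation is named first with the plain metal name, the anion second with the -ate form; each ion's ligands are alphabetised independently.
The complex anion is given as 1−; its ligand charges sum to -4, so V = +3.
A 1:1 salt means the cation carries the equal and opposite charge, 1+.
Cation: ligand charges sum to -1; for the ion to be 1+, Cd = +2.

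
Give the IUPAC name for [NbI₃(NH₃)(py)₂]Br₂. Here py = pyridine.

amminetriiodobis(pyridine)niobium(V) bromide

The 2 bromide counter-ions carry a total charge of -2, so each complex ion is 2+.
Ligand charges: 1×ammine (neutral), 3×iodo (-1 each), 2×pyridine (neutral); total -3. So Nb + (-3) = 2+, giving Nb = +5.
Ligands are named alphabetically: ammine before iodo before pyridine.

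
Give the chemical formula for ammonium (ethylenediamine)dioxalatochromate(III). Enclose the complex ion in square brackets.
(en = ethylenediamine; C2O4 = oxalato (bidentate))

NH4[Cr(C2O4)2(en)]

Ligands: 1 ethylenediamine (en, neutral), 2 oxalato (C2O4, -2). Ligand charge sum = -4.
Charge balance with ammonium (+1) requires 1 complex ion per 1 ammonium.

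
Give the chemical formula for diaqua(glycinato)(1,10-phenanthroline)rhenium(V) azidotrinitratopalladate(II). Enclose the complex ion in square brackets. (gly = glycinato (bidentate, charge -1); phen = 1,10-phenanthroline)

Cation [Re…]: ligand charges -1, Re(V) ⇒ ion charge 4+.
Anion [Pd…]: ligand charges -4, Pd(II) ⇒ ion charge 2−.

[Re(gly)(H2O)2(phen)][Pd(N3)(NO3)3]2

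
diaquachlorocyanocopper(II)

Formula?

[CuCl(CN)(H2O)2]

Ligands: 2 aqua (H2O, neutral), 1 chloro (Cl, -1), 1 cyano (CN, -1). Ligand charge sum = -2.
With Cu in oxidation state +2, the complex ion is [Cu...].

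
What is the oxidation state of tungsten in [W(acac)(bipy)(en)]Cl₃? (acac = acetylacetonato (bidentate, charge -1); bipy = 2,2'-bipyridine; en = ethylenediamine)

+4

3 chloride outside the brackets (-1 each) → the complex ion is 3+.
Ligand charges: 1×acac = -1; 1×bipy neutral; 1×en neutral; sum -1.
W + (-1) = 3+ ⇒ W is +4.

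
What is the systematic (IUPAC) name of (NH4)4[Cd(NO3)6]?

The 4 ammonium counter-ions carry a total charge of +4, so each complex ion is 4−.
Ligand charges: 6×nitrato (-1 each); total -6. So Cd + (-6) = 4−, giving Cd = +2.
The complex ion is anionic, so cadmium takes the -ate form cadmate(II).

ammonium hexanitratocadmate(II)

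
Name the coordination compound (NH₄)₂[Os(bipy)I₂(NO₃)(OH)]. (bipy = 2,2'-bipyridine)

ammonium (2,2'-bipyridine)hydroxodiiodonitratoosmate(II)

The 2 ammonium counter-ions carry a total charge of +2, so each complex ion is 2−.
Ligand charges: 1×nitrato (-1 each), 1×hydroxo (-1 each), 2×iodo (-1 each), 1×2,2'-bipyridine (neutral); total -4. So Os + (-4) = 2−, giving Os = +2.
Ligands are named alphabetically: bipyridine before hydroxo before iodo before nitrato.
The complex ion is anionic, so osmium takes the -ate form osmate(II).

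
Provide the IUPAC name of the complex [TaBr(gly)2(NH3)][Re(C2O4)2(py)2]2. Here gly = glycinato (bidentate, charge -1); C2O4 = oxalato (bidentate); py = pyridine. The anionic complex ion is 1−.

amminebromobis(glycinato)tantalum(V) dioxalatobis(pyridine)rhenate(III)

The complex anion is given as 1−; its ligand charges sum to -4, so Re = +3.
With 2 anions per cation, the cation must be 2×1 = 2+.
Cation: ligand charges sum to -3; for the ion to be 2+, Ta = +5.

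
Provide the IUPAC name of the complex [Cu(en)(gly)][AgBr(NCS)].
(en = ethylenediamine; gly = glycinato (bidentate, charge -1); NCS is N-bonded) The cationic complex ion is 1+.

(ethylenediamine)(glycinato)copper(II) bromoisothiocyanatoargentate(I)

The complex cation is given as 1+; its ligand charges sum to -1, so Cu = +2.
A 1:1 salt means the anion carries the equal and opposite charge, 1−.
Anion: ligand charges sum to -2; for the ion to be 1−, Ag = +1.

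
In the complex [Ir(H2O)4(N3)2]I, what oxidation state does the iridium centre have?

1 iodide outside the brackets (-1 each) → the complex ion is 1+.
Ligand charges: 4×H2O neutral; 2×N3 = -2; sum -2.
Ir + (-2) = 1+ ⇒ Ir is +3.

+3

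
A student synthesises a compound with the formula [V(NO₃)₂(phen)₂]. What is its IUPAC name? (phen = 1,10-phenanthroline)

dinitratobis(1,10-phenanthroline)vanadium(II)

There is no counter-ion, so the complex is neutral overall.
Ligand charges: 2×1,10-phenanthroline (neutral), 2×nitrato (-1 each); total -2. So V + (-2) = 0, giving V = +2.
Ligands are named alphabetically: nitrato before phenanthroline.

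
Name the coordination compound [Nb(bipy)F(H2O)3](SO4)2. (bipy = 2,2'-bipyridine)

triaqua(2,2'-bipyridine)fluoroniobium(V) sulfate

The 2 sulfate counter-ions carry a total charge of -4, so each complex ion is 4+.
Ligand charges: 3×aqua (neutral), 1×2,2'-bipyridine (neutral), 1×fluoro (-1 each); total -1. So Nb + (-1) = 4+, giving Nb = +5.
Ligands are named alphabetically: aqua before bipyridine before fluoro.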